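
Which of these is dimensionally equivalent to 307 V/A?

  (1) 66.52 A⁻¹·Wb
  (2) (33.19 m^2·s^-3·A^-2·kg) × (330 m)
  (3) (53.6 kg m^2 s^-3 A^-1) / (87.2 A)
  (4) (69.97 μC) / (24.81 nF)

Reference: V·A⁻¹ = J·C⁻¹·A⁻¹ = kg·m²·s⁻³·A⁻².
Each option:
  (1) Wb·A⁻¹ = V·s·A⁻¹ = kg·m²·s⁻²·A⁻²
  (2) [kg·m²·s⁻³·A⁻²] · [m] = kg·m³·s⁻³·A⁻²
  (3) [kg·m²·s⁻³·A⁻¹] / [A] = kg·m²·s⁻³·A⁻²  ← same
  (4) [s·A] / [kg⁻¹·m⁻²·s⁴·A²] = kg·m²·s⁻³·A⁻¹
Only (3) matches kg·m²·s⁻³·A⁻².

(3)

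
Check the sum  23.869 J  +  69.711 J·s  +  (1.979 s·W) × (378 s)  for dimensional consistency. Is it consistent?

Dimensions:
  23.869 J:  J = N·m = kg·m²·s⁻²
  69.711 J·s:  J·s = N·m·s = kg·m²·s⁻¹
  (1.979 s·W) × (378 s):  [kg·m²·s⁻²] · [s] = kg·m²·s⁻¹
The terms do not share a single dimension (kg·m²·s⁻² vs kg·m²·s⁻¹).

No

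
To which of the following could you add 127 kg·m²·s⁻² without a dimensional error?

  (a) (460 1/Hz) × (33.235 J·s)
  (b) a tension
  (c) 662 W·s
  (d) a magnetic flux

(c)

Reference: kg·m²·s⁻².
Each option:
  (a) [s] · [kg·m²·s⁻¹] = kg·m²
  (b) [tension] = kg·m·s⁻²
  (c) W·s = J·s⁻¹·s = kg·m²·s⁻²  ← same
  (d) [magnetic flux] = kg·m²·s⁻²·A⁻¹
Only (c) matches kg·m²·s⁻².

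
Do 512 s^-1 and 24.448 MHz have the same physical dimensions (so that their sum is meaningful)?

Dimensions:
  512 s^-1:  s⁻¹
  24.448 MHz:  Hz = s⁻¹
Both are s⁻¹, so they have the same dimensions and can be added.

Yes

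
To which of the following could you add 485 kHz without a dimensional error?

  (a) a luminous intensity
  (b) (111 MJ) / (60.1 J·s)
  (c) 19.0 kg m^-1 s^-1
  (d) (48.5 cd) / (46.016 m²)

(b)

Reference: Hz = s⁻¹.
Each option:
  (a) [luminous intensity] = cd
  (b) [kg·m²·s⁻²] / [kg·m²·s⁻¹] = s⁻¹  ← same
  (c) kg·m⁻¹·s⁻¹
  (d) [cd] / [m²] = m⁻²·cd
Only (b) matches s⁻¹.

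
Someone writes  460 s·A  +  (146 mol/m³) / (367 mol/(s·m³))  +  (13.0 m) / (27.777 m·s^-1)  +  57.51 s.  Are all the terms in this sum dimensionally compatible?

No

In SI base units:
  460 s·A:  A·s = s·A
  (146 mol/m³) / (367 mol/(s·m³)):  [m⁻³·mol] / [m⁻³·s⁻¹·mol] = s
  (13.0 m) / (27.777 m·s^-1):  [m] / [m·s⁻¹] = s
  57.51 s:  s
The terms do not share a single dimension (s vs s·A).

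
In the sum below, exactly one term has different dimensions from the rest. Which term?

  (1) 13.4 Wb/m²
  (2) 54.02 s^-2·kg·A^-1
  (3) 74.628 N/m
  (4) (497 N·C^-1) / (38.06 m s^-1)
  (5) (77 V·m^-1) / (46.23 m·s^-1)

Dimensions:
  (1) Wb·m⁻² = V·s·m⁻² = kg·s⁻²·A⁻¹
  (2) kg·s⁻²·A⁻¹
  (3) N·m⁻¹ = kg·m·s⁻²·m⁻¹ = kg·s⁻²
  (4) [kg·m·s⁻³·A⁻¹] / [m·s⁻¹] = kg·s⁻²·A⁻¹
  (5) [kg·m·s⁻³·A⁻¹] / [m·s⁻¹] = kg·s⁻²·A⁻¹
All reduce to kg·s⁻²·A⁻¹ except (3), which is kg·s⁻².

(3)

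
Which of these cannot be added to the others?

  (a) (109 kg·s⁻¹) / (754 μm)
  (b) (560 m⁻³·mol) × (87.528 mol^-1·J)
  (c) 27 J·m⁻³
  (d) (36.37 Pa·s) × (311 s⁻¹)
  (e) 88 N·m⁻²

Reduce each to base SI dimensions:
  (a) [kg·s⁻¹] / [m] = kg·m⁻¹·s⁻¹
  (b) [m⁻³·mol] · [kg·m²·s⁻²·mol⁻¹] = kg·m⁻¹·s⁻²
  (c) J·m⁻³ = N·m·m⁻³ = kg·m⁻¹·s⁻²
  (d) [kg·m⁻¹·s⁻¹] · [s⁻¹] = kg·m⁻¹·s⁻²
  (e) N·m⁻² = kg·m·s⁻²·m⁻² = kg·m⁻¹·s⁻²
All reduce to kg·m⁻¹·s⁻² except (a), which is kg·m⁻¹·s⁻¹.

(a)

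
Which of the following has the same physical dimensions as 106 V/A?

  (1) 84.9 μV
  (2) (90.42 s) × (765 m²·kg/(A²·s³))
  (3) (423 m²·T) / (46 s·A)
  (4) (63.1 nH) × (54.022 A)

(3)

Reference: V·A⁻¹ = J·C⁻¹·A⁻¹ = kg·m²·s⁻³·A⁻².
Each option:
  (1) V = J·C⁻¹ = kg·m²·s⁻³·A⁻¹
  (2) [s] · [kg·m²·s⁻³·A⁻²] = kg·m²·s⁻²·A⁻²
  (3) [kg·m²·s⁻²·A⁻¹] / [s·A] = kg·m²·s⁻³·A⁻²  ← same
  (4) [kg·m²·s⁻²·A⁻²] · [A] = kg·m²·s⁻²·A⁻¹
Only (3) matches kg·m²·s⁻³·A⁻².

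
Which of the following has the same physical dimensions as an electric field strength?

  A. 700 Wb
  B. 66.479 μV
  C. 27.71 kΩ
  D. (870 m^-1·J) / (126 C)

D.

Reference: [electric field strength] = kg·m·s⁻³·A⁻¹.
Each option:
  A. Wb = V·s = kg·m²·s⁻²·A⁻¹
  B. V = J·C⁻¹ = kg·m²·s⁻³·A⁻¹
  C. Ω = V·A⁻¹ = kg·m²·s⁻³·A⁻²
  D. [kg·m·s⁻²] / [s·A] = kg·m·s⁻³·A⁻¹  ← same
Only D. matches kg·m·s⁻³·A⁻¹.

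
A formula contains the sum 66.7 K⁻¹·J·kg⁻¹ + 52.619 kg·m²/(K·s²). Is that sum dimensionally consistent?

Expand each in SI base units:
  66.7 K⁻¹·J·kg⁻¹:  J·kg⁻¹·K⁻¹ = N·m·kg⁻¹·K⁻¹ = m²·s⁻²·K⁻¹
  52.619 kg·m²/(K·s²):  kg·m²·s⁻²·K⁻¹
m²·s⁻²·K⁻¹ ≠ kg·m²·s⁻²·K⁻¹, so they cannot be added.

No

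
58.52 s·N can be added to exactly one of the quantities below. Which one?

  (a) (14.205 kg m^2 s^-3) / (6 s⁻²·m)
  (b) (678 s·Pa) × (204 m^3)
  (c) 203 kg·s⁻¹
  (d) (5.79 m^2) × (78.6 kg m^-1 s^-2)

Reference: N·s = kg·m·s⁻²·s = kg·m·s⁻¹.
Each option:
  (a) [kg·m²·s⁻³] / [m·s⁻²] = kg·m·s⁻¹  ← same
  (b) [kg·m⁻¹·s⁻¹] · [m³] = kg·m²·s⁻¹
  (c) kg·s⁻¹
  (d) [m²] · [kg·m⁻¹·s⁻²] = kg·m·s⁻²
Only (a) matches kg·m·s⁻¹.

(a)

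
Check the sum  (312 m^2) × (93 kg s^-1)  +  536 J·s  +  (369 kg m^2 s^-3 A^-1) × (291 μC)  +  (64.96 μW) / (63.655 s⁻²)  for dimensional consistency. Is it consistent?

No

Expand each in SI base units:
  (312 m^2) × (93 kg s^-1):  [m²] · [kg·s⁻¹] = kg·m²·s⁻¹
  536 J·s:  J·s = N·m·s = kg·m²·s⁻¹
  (369 kg m^2 s^-3 A^-1) × (291 μC):  [kg·m²·s⁻³·A⁻¹] · [s·A] = kg·m²·s⁻²
  (64.96 μW) / (63.655 s⁻²):  [kg·m²·s⁻³] / [s⁻²] = kg·m²·s⁻¹
The terms do not share a single dimension (kg·m²·s⁻² vs kg·m²·s⁻¹).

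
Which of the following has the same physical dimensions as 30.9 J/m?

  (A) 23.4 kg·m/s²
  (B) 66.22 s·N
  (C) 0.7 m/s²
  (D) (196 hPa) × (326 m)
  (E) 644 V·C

Reference: J·m⁻¹ = N·m·m⁻¹ = kg·m·s⁻².
Each option:
  (A) kg·m·s⁻²  ← same
  (B) N·s = kg·m·s⁻²·s = kg·m·s⁻¹
  (C) m·s⁻²
  (D) [kg·m⁻¹·s⁻²] · [m] = kg·s⁻²
  (E) C·V = s·A·J·C⁻¹ = kg·m²·s⁻²
Only (A) matches kg·m·s⁻².

(A)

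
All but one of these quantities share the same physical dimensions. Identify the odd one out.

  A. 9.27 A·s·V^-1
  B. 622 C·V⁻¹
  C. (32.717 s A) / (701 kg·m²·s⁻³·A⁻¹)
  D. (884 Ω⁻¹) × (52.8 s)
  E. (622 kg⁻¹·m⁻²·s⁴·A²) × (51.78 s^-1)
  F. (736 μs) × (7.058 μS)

E.

In SI base units:
  A. A·s·V⁻¹ = A·s·(J·C⁻¹)⁻¹ = kg⁻¹·m⁻²·s⁴·A²
  B. C·V⁻¹ = s·A·(J·C⁻¹)⁻¹ = kg⁻¹·m⁻²·s⁴·A²
  C. [s·A] / [kg·m²·s⁻³·A⁻¹] = kg⁻¹·m⁻²·s⁴·A²
  D. [kg⁻¹·m⁻²·s³·A²] · [s] = kg⁻¹·m⁻²·s⁴·A²
  E. [kg⁻¹·m⁻²·s⁴·A²] · [s⁻¹] = kg⁻¹·m⁻²·s³·A²
  F. [s] · [kg⁻¹·m⁻²·s³·A²] = kg⁻¹·m⁻²·s⁴·A²
All reduce to kg⁻¹·m⁻²·s⁴·A² except E., which is kg⁻¹·m⁻²·s³·A².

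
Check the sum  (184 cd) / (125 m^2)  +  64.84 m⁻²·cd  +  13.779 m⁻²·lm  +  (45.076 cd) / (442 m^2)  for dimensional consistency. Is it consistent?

Yes

Dimensions:
  (184 cd) / (125 m^2):  [cd] / [m²] = m⁻²·cd
  64.84 m⁻²·cd:  cd·m⁻² = m⁻²·cd
  13.779 m⁻²·lm:  lm·m⁻² = cd·m⁻² = m⁻²·cd
  (45.076 cd) / (442 m^2):  [cd] / [m²] = m⁻²·cd
Every term reduces to m⁻²·cd.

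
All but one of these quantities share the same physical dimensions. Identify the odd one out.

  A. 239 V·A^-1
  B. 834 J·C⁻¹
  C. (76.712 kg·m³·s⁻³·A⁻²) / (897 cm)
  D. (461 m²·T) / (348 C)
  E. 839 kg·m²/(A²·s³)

In SI base units:
  A. V·A⁻¹ = J·C⁻¹·A⁻¹ = kg·m²·s⁻³·A⁻²
  B. J·C⁻¹ = N·m·(s·A)⁻¹ = kg·m²·s⁻³·A⁻¹
  C. [kg·m³·s⁻³·A⁻²] / [m] = kg·m²·s⁻³·A⁻²
  D. [kg·m²·s⁻²·A⁻¹] / [s·A] = kg·m²·s⁻³·A⁻²
  E. kg·m²·s⁻³·A⁻²
All reduce to kg·m²·s⁻³·A⁻² except B., which is kg·m²·s⁻³·A⁻¹.

B.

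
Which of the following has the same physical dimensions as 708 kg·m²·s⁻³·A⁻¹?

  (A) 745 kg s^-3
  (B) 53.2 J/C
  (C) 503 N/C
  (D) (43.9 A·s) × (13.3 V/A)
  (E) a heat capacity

(B)

Reference: kg·m²·s⁻³·A⁻¹.
Each option:
  (A) kg·s⁻³
  (B) J·C⁻¹ = N·m·(s·A)⁻¹ = kg·m²·s⁻³·A⁻¹  ← same
  (C) N·C⁻¹ = kg·m·s⁻²·(s·A)⁻¹ = kg·m·s⁻³·A⁻¹
  (D) [s·A] · [kg·m²·s⁻³·A⁻²] = kg·m²·s⁻²·A⁻¹
  (E) [heat capacity] = kg·m²·s⁻²·K⁻¹
Only (B) matches kg·m²·s⁻³·A⁻¹.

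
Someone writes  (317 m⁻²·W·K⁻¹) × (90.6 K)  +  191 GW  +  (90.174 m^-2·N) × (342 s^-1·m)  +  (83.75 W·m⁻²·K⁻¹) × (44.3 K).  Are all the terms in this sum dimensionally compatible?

No

Expand each in SI base units:
  (317 m⁻²·W·K⁻¹) × (90.6 K):  [kg·s⁻³·K⁻¹] · [K] = kg·s⁻³
  191 GW:  W = J·s⁻¹ = kg·m²·s⁻³
  (90.174 m^-2·N) × (342 s^-1·m):  [kg·m⁻¹·s⁻²] · [m·s⁻¹] = kg·s⁻³
  (83.75 W·m⁻²·K⁻¹) × (44.3 K):  [kg·s⁻³·K⁻¹] · [K] = kg·s⁻³
The terms do not share a single dimension (kg·m²·s⁻³ vs kg·s⁻³).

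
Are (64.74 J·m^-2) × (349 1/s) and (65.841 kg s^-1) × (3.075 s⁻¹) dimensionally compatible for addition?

No

In SI base units:
  (64.74 J·m^-2) × (349 1/s):  [kg·s⁻²] · [s⁻¹] = kg·s⁻³
  (65.841 kg s^-1) × (3.075 s⁻¹):  [kg·s⁻¹] · [s⁻¹] = kg·s⁻²
kg·s⁻³ ≠ kg·s⁻², so they cannot be added.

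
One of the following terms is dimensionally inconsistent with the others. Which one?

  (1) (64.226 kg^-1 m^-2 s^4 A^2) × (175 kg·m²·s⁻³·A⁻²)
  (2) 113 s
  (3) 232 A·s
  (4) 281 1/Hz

(3)

Work out the base dimensions of each:
  (1) [kg⁻¹·m⁻²·s⁴·A²] · [kg·m²·s⁻³·A⁻²] = s
  (2) s
  (3) A·s = s·A
  (4) Hz⁻¹ = (s⁻¹)⁻¹ = s
All reduce to s except (3), which is s·A.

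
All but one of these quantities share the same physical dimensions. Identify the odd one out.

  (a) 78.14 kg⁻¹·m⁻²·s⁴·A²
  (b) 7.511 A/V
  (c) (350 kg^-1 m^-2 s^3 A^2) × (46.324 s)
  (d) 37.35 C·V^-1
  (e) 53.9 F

Reduce each to base SI dimensions:
  (a) kg⁻¹·m⁻²·s⁴·A²
  (b) A·V⁻¹ = A·(J·C⁻¹)⁻¹ = kg⁻¹·m⁻²·s³·A²
  (c) [kg⁻¹·m⁻²·s³·A²] · [s] = kg⁻¹·m⁻²·s⁴·A²
  (d) C·V⁻¹ = s·A·(J·C⁻¹)⁻¹ = kg⁻¹·m⁻²·s⁴·A²
  (e) F = C·V⁻¹ = kg⁻¹·m⁻²·s⁴·A²
All reduce to kg⁻¹·m⁻²·s⁴·A² except (b), which is kg⁻¹·m⁻²·s³·A².

(b)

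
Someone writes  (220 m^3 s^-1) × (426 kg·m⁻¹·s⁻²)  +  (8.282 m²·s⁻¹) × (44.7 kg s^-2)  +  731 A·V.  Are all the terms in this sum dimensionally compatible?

Yes

Expand each in SI base units:
  (220 m^3 s^-1) × (426 kg·m⁻¹·s⁻²):  [m³·s⁻¹] · [kg·m⁻¹·s⁻²] = kg·m²·s⁻³
  (8.282 m²·s⁻¹) × (44.7 kg s^-2):  [m²·s⁻¹] · [kg·s⁻²] = kg·m²·s⁻³
  731 A·V:  V·A = J·C⁻¹·A = kg·m²·s⁻³
Every term reduces to kg·m²·s⁻³.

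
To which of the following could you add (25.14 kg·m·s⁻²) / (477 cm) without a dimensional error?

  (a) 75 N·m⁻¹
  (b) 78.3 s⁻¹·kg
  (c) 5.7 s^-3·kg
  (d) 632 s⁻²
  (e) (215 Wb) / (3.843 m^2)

(a)

Reference: [kg·m·s⁻²] / [m] = kg·s⁻².
Each option:
  (a) N·m⁻¹ = kg·m·s⁻²·m⁻¹ = kg·s⁻²  ← same
  (b) kg·s⁻¹
  (c) kg·s⁻³
  (d) s⁻²
  (e) [kg·m²·s⁻²·A⁻¹] / [m²] = kg·s⁻²·A⁻¹
Only (a) matches kg·s⁻².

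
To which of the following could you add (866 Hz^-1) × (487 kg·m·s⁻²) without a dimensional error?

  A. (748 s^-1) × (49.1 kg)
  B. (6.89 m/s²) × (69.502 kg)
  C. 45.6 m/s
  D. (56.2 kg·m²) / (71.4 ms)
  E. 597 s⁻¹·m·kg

Reference: [s] · [kg·m·s⁻²] = kg·m·s⁻¹.
Each option:
  A. [s⁻¹] · [kg] = kg·s⁻¹
  B. [m·s⁻²] · [kg] = kg·m·s⁻²
  C. m·s⁻¹
  D. [kg·m²] / [s] = kg·m²·s⁻¹
  E. kg·m·s⁻¹  ← same
Only E. matches kg·m·s⁻¹.

E.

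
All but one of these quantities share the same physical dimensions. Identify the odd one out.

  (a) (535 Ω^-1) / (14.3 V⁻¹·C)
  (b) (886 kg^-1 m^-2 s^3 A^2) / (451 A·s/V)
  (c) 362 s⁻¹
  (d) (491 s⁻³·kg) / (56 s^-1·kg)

(d)

Dimensions:
  (a) [kg⁻¹·m⁻²·s³·A²] / [kg⁻¹·m⁻²·s⁴·A²] = s⁻¹
  (b) [kg⁻¹·m⁻²·s³·A²] / [kg⁻¹·m⁻²·s⁴·A²] = s⁻¹
  (c) s⁻¹
  (d) [kg·s⁻³] / [kg·s⁻¹] = s⁻²
All reduce to s⁻¹ except (d), which is s⁻².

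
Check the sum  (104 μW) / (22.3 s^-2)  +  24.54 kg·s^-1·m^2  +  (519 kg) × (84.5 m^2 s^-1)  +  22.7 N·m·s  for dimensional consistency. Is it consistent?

Dimensions:
  (104 μW) / (22.3 s^-2):  [kg·m²·s⁻³] / [s⁻²] = kg·m²·s⁻¹
  24.54 kg·s^-1·m^2:  kg·m²·s⁻¹
  (519 kg) × (84.5 m^2 s^-1):  [kg] · [m²·s⁻¹] = kg·m²·s⁻¹
  22.7 N·m·s:  N·m·s = kg·m·s⁻²·m·s = kg·m²·s⁻¹
Every term reduces to kg·m²·s⁻¹.

Yes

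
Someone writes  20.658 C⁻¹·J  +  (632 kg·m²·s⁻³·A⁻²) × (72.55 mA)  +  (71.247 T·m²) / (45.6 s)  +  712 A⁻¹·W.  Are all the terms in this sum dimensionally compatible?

Dimensions:
  20.658 C⁻¹·J:  J·C⁻¹ = N·m·(s·A)⁻¹ = kg·m²·s⁻³·A⁻¹
  (632 kg·m²·s⁻³·A⁻²) × (72.55 mA):  [kg·m²·s⁻³·A⁻²] · [A] = kg·m²·s⁻³·A⁻¹
  (71.247 T·m²) / (45.6 s):  [kg·m²·s⁻²·A⁻¹] / [s] = kg·m²·s⁻³·A⁻¹
  712 A⁻¹·W:  W·A⁻¹ = J·s⁻¹·A⁻¹ = kg·m²·s⁻³·A⁻¹
Every term reduces to kg·m²·s⁻³·A⁻¹.

Yes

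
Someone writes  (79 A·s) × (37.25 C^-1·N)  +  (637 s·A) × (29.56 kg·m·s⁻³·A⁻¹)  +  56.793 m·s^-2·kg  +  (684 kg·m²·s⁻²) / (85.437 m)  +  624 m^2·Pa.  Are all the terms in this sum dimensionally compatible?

Yes

In SI base units:
  (79 A·s) × (37.25 C^-1·N):  [s·A] · [kg·m·s⁻³·A⁻¹] = kg·m·s⁻²
  (637 s·A) × (29.56 kg·m·s⁻³·A⁻¹):  [s·A] · [kg·m·s⁻³·A⁻¹] = kg·m·s⁻²
  56.793 m·s^-2·kg:  kg·m·s⁻²
  (684 kg·m²·s⁻²) / (85.437 m):  [kg·m²·s⁻²] / [m] = kg·m·s⁻²
  624 m^2·Pa:  Pa·m² = N·m⁻²·m² = kg·m·s⁻²
Every term reduces to kg·m·s⁻².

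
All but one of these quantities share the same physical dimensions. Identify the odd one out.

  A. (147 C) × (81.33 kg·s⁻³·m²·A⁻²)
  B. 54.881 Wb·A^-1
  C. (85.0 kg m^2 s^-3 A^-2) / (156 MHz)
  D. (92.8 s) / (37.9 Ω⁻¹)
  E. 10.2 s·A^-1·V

A.

Reduce each to base SI dimensions:
  A. [s·A] · [kg·m²·s⁻³·A⁻²] = kg·m²·s⁻²·A⁻¹
  B. Wb·A⁻¹ = V·s·A⁻¹ = kg·m²·s⁻²·A⁻²
  C. [kg·m²·s⁻³·A⁻²] / [s⁻¹] = kg·m²·s⁻²·A⁻²
  D. [s] / [kg⁻¹·m⁻²·s³·A²] = kg·m²·s⁻²·A⁻²
  E. V·s·A⁻¹ = J·C⁻¹·s·A⁻¹ = kg·m²·s⁻²·A⁻²
All reduce to kg·m²·s⁻²·A⁻² except A., which is kg·m²·s⁻²·A⁻¹.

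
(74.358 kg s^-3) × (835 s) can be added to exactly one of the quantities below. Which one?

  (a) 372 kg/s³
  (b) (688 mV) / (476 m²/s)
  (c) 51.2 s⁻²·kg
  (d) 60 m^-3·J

(c)

Reference: [kg·s⁻³] · [s] = kg·s⁻².
Each option:
  (a) kg·s⁻³
  (b) [kg·m²·s⁻³·A⁻¹] / [m²·s⁻¹] = kg·s⁻²·A⁻¹
  (c) kg·s⁻²  ← same
  (d) J·m⁻³ = N·m·m⁻³ = kg·m⁻¹·s⁻²
Only (c) matches kg·s⁻².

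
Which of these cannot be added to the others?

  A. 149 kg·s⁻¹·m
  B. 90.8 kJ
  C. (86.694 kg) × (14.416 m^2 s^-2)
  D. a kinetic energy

In SI base units:
  A. kg·m·s⁻¹
  B. J = N·m = kg·m²·s⁻²
  C. [kg] · [m²·s⁻²] = kg·m²·s⁻²
  D. [kinetic energy] = kg·m²·s⁻²
All reduce to kg·m²·s⁻² except A., which is kg·m·s⁻¹.

A.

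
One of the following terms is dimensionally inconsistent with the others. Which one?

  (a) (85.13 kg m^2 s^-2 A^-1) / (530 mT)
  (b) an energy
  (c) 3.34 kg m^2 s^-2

Reduce each to base SI dimensions:
  (a) [kg·m²·s⁻²·A⁻¹] / [kg·s⁻²·A⁻¹] = m²
  (b) [energy] = kg·m²·s⁻²
  (c) kg·m²·s⁻²
All reduce to kg·m²·s⁻² except (a), which is m².

(a)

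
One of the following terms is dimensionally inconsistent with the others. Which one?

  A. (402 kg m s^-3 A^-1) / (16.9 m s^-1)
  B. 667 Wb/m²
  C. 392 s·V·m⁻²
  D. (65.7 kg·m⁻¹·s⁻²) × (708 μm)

D.

Work out the base dimensions of each:
  A. [kg·m·s⁻³·A⁻¹] / [m·s⁻¹] = kg·s⁻²·A⁻¹
  B. Wb·m⁻² = V·s·m⁻² = kg·s⁻²·A⁻¹
  C. V·s·m⁻² = J·C⁻¹·s·m⁻² = kg·s⁻²·A⁻¹
  D. [kg·m⁻¹·s⁻²] · [m] = kg·s⁻²
All reduce to kg·s⁻²·A⁻¹ except D., which is kg·s⁻².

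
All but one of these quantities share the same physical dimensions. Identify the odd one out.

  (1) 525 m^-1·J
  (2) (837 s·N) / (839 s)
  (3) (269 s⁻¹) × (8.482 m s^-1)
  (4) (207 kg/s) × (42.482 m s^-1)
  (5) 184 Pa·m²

(3)

Dimensions:
  (1) J·m⁻¹ = N·m·m⁻¹ = kg·m·s⁻²
  (2) [kg·m·s⁻¹] / [s] = kg·m·s⁻²
  (3) [s⁻¹] · [m·s⁻¹] = m·s⁻²
  (4) [kg·s⁻¹] · [m·s⁻¹] = kg·m·s⁻²
  (5) Pa·m² = N·m⁻²·m² = kg·m·s⁻²
All reduce to kg·m·s⁻² except (3), which is m·s⁻².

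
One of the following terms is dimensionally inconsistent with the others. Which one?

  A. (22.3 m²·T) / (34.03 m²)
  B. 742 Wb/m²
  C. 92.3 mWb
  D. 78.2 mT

Reduce each to base SI dimensions:
  A. [kg·m²·s⁻²·A⁻¹] / [m²] = kg·s⁻²·A⁻¹
  B. Wb·m⁻² = V·s·m⁻² = kg·s⁻²·A⁻¹
  C. Wb = V·s = kg·m²·s⁻²·A⁻¹
  D. T = Wb·m⁻² = kg·s⁻²·A⁻¹
All reduce to kg·s⁻²·A⁻¹ except C., which is kg·m²·s⁻²·A⁻¹.

C.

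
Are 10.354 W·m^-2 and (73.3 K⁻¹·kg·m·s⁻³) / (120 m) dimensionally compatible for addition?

Dimensions:
  10.354 W·m^-2:  W·m⁻² = J·s⁻¹·m⁻² = kg·s⁻³
  (73.3 K⁻¹·kg·m·s⁻³) / (120 m):  [kg·m·s⁻³·K⁻¹] / [m] = kg·s⁻³·K⁻¹
kg·s⁻³ ≠ kg·s⁻³·K⁻¹, so they cannot be added.

No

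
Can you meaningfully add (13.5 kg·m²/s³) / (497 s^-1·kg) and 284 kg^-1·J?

Yes

Reduce each to base SI dimensions:
  (13.5 kg·m²/s³) / (497 s^-1·kg):  [kg·m²·s⁻³] / [kg·s⁻¹] = m²·s⁻²
  284 kg^-1·J:  J·kg⁻¹ = N·m·kg⁻¹ = m²·s⁻²
Both are m²·s⁻², so they have the same dimensions and can be added.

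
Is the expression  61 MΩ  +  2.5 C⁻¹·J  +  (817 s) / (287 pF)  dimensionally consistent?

Work out the base dimensions of each:
  61 MΩ:  Ω = V·A⁻¹ = kg·m²·s⁻³·A⁻²
  2.5 C⁻¹·J:  J·C⁻¹ = N·m·(s·A)⁻¹ = kg·m²·s⁻³·A⁻¹
  (817 s) / (287 pF):  [s] / [kg⁻¹·m⁻²·s⁴·A²] = kg·m²·s⁻³·A⁻²
The terms do not share a single dimension (kg·m²·s⁻³·A⁻² vs kg·m²·s⁻³·A⁻¹).

No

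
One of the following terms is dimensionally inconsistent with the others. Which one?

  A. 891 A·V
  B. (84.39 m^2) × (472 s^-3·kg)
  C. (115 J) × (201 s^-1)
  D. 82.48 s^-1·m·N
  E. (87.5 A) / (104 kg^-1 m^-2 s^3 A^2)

E.

Reduce each to base SI dimensions:
  A. V·A = J·C⁻¹·A = kg·m²·s⁻³
  B. [m²] · [kg·s⁻³] = kg·m²·s⁻³
  C. [kg·m²·s⁻²] · [s⁻¹] = kg·m²·s⁻³
  D. N·m·s⁻¹ = kg·m·s⁻²·m·s⁻¹ = kg·m²·s⁻³
  E. [A] / [kg⁻¹·m⁻²·s³·A²] = kg·m²·s⁻³·A⁻¹
All reduce to kg·m²·s⁻³ except E., which is kg·m²·s⁻³·A⁻¹.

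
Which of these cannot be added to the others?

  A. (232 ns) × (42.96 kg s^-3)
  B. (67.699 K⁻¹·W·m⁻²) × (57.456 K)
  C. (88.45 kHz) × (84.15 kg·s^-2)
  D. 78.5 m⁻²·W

Expand each in SI base units:
  A. [s] · [kg·s⁻³] = kg·s⁻²
  B. [kg·s⁻³·K⁻¹] · [K] = kg·s⁻³
  C. [s⁻¹] · [kg·s⁻²] = kg·s⁻³
  D. W·m⁻² = J·s⁻¹·m⁻² = kg·s⁻³
All reduce to kg·s⁻³ except A., which is kg·s⁻².

A.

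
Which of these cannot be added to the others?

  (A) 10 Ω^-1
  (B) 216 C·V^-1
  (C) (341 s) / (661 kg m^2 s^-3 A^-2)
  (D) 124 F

(A)

Work out the base dimensions of each:
  (A) Ω⁻¹ = (V·A⁻¹)⁻¹ = kg⁻¹·m⁻²·s³·A²
  (B) C·V⁻¹ = s·A·(J·C⁻¹)⁻¹ = kg⁻¹·m⁻²·s⁴·A²
  (C) [s] / [kg·m²·s⁻³·A⁻²] = kg⁻¹·m⁻²·s⁴·A²
  (D) F = C·V⁻¹ = kg⁻¹·m⁻²·s⁴·A²
All reduce to kg⁻¹·m⁻²·s⁴·A² except (A), which is kg⁻¹·m⁻²·s³·A².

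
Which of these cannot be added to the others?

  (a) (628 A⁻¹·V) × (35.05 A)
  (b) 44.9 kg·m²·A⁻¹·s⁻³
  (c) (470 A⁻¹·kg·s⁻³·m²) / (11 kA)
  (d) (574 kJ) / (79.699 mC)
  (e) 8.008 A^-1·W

Reduce each to base SI dimensions:
  (a) [kg·m²·s⁻³·A⁻²] · [A] = kg·m²·s⁻³·A⁻¹
  (b) kg·m²·s⁻³·A⁻¹
  (c) [kg·m²·s⁻³·A⁻¹] / [A] = kg·m²·s⁻³·A⁻²
  (d) [kg·m²·s⁻²] / [s·A] = kg·m²·s⁻³·A⁻¹
  (e) W·A⁻¹ = J·s⁻¹·A⁻¹ = kg·m²·s⁻³·A⁻¹
All reduce to kg·m²·s⁻³·A⁻¹ except (c), which is kg·m²·s⁻³·A⁻².

(c)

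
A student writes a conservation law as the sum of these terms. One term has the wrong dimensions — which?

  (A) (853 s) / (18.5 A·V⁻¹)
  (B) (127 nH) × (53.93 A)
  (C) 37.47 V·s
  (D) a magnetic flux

In SI base units:
  (A) [s] / [kg⁻¹·m⁻²·s³·A²] = kg·m²·s⁻²·A⁻²
  (B) [kg·m²·s⁻²·A⁻²] · [A] = kg·m²·s⁻²·A⁻¹
  (C) V·s = J·C⁻¹·s = kg·m²·s⁻²·A⁻¹
  (D) [magnetic flux] = kg·m²·s⁻²·A⁻¹
All reduce to kg·m²·s⁻²·A⁻¹ except (A), which is kg·m²·s⁻²·A⁻².

(A)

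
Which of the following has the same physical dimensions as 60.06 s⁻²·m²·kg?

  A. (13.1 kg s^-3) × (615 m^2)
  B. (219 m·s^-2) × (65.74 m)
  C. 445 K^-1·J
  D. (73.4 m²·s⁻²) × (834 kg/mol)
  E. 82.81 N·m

E.

Reference: kg·m²·s⁻².
Each option:
  A. [kg·s⁻³] · [m²] = kg·m²·s⁻³
  B. [m·s⁻²] · [m] = m²·s⁻²
  C. J·K⁻¹ = N·m·K⁻¹ = kg·m²·s⁻²·K⁻¹
  D. [m²·s⁻²] · [kg·mol⁻¹] = kg·m²·s⁻²·mol⁻¹
  E. N·m = kg·m·s⁻²·m = kg·m²·s⁻²  ← same
Only E. matches kg·m²·s⁻².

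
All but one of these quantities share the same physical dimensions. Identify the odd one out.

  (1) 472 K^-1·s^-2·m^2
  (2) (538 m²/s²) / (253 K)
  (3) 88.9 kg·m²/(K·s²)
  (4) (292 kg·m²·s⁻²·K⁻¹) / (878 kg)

Work out the base dimensions of each:
  (1) m²·s⁻²·K⁻¹
  (2) [m²·s⁻²] / [K] = m²·s⁻²·K⁻¹
  (3) kg·m²·s⁻²·K⁻¹
  (4) [kg·m²·s⁻²·K⁻¹] / [kg] = m²·s⁻²·K⁻¹
All reduce to m²·s⁻²·K⁻¹ except (3), which is kg·m²·s⁻²·K⁻¹.

(3)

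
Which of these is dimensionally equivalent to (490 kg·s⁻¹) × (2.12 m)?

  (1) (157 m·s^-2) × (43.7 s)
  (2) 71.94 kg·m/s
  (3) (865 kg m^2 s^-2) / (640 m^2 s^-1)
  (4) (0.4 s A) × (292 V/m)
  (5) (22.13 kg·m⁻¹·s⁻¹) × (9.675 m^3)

Reference: [kg·s⁻¹] · [m] = kg·m·s⁻¹.
Each option:
  (1) [m·s⁻²] · [s] = m·s⁻¹
  (2) kg·m·s⁻¹  ← same
  (3) [kg·m²·s⁻²] / [m²·s⁻¹] = kg·s⁻¹
  (4) [s·A] · [kg·m·s⁻³·A⁻¹] = kg·m·s⁻²
  (5) [kg·m⁻¹·s⁻¹] · [m³] = kg·m²·s⁻¹
Only (2) matches kg·m·s⁻¹.

(2)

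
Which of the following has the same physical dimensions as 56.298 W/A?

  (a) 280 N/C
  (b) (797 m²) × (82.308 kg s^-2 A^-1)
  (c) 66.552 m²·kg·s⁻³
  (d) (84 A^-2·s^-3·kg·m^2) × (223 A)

(d)

Reference: W·A⁻¹ = J·s⁻¹·A⁻¹ = kg·m²·s⁻³·A⁻¹.
Each option:
  (a) N·C⁻¹ = kg·m·s⁻²·(s·A)⁻¹ = kg·m·s⁻³·A⁻¹
  (b) [m²] · [kg·s⁻²·A⁻¹] = kg·m²·s⁻²·A⁻¹
  (c) kg·m²·s⁻³
  (d) [kg·m²·s⁻³·A⁻²] · [A] = kg·m²·s⁻³·A⁻¹  ← same
Only (d) matches kg·m²·s⁻³·A⁻¹.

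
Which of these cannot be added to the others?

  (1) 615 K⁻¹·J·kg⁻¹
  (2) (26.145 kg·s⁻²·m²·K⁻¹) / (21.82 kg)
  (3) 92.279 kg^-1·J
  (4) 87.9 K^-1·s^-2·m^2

(3)

Dimensions:
  (1) J·kg⁻¹·K⁻¹ = N·m·kg⁻¹·K⁻¹ = m²·s⁻²·K⁻¹
  (2) [kg·m²·s⁻²·K⁻¹] / [kg] = m²·s⁻²·K⁻¹
  (3) J·kg⁻¹ = N·m·kg⁻¹ = m²·s⁻²
  (4) m²·s⁻²·K⁻¹
All reduce to m²·s⁻²·K⁻¹ except (3), which is m²·s⁻².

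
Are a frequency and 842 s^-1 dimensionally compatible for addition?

Yes

Dimensions:
  a frequency:  [frequency] = s⁻¹
  842 s^-1:  s⁻¹
Both are s⁻¹, so they have the same dimensions and can be added.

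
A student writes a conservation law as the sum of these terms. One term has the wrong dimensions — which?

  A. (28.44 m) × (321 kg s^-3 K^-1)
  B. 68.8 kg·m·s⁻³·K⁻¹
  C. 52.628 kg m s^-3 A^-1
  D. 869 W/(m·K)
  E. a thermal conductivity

C.

Reduce each to base SI dimensions:
  A. [m] · [kg·s⁻³·K⁻¹] = kg·m·s⁻³·K⁻¹
  B. kg·m·s⁻³·K⁻¹
  C. kg·m·s⁻³·A⁻¹
  D. W·m⁻¹·K⁻¹ = J·s⁻¹·m⁻¹·K⁻¹ = kg·m·s⁻³·K⁻¹
  E. [thermal conductivity] = kg·m·s⁻³·K⁻¹
All reduce to kg·m·s⁻³·K⁻¹ except C., which is kg·m·s⁻³·A⁻¹.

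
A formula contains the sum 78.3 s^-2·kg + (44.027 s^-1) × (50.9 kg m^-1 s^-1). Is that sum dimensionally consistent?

Dimensions:
  78.3 s^-2·kg:  kg·s⁻²
  (44.027 s^-1) × (50.9 kg m^-1 s^-1):  [s⁻¹] · [kg·m⁻¹·s⁻¹] = kg·m⁻¹·s⁻²
kg·s⁻² ≠ kg·m⁻¹·s⁻², so they cannot be added.

No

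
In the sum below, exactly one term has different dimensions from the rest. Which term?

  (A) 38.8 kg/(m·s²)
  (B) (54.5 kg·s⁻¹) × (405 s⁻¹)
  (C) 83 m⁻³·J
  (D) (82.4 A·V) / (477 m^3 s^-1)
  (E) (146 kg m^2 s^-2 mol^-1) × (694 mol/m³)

(B)

In SI base units:
  (A) kg·m⁻¹·s⁻²
  (B) [kg·s⁻¹] · [s⁻¹] = kg·s⁻²
  (C) J·m⁻³ = N·m·m⁻³ = kg·m⁻¹·s⁻²
  (D) [kg·m²·s⁻³] / [m³·s⁻¹] = kg·m⁻¹·s⁻²
  (E) [kg·m²·s⁻²·mol⁻¹] · [m⁻³·mol] = kg·m⁻¹·s⁻²
All reduce to kg·m⁻¹·s⁻² except (B), which is kg·s⁻².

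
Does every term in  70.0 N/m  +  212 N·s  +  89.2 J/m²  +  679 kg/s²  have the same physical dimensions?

Work out the base dimensions of each:
  70.0 N/m:  N·m⁻¹ = kg·m·s⁻²·m⁻¹ = kg·s⁻²
  212 N·s:  N·s = kg·m·s⁻²·s = kg·m·s⁻¹
  89.2 J/m²:  J·m⁻² = N·m·m⁻² = kg·s⁻²
  679 kg/s²:  kg·s⁻²
The terms do not share a single dimension (kg·m·s⁻¹ vs kg·s⁻²).

No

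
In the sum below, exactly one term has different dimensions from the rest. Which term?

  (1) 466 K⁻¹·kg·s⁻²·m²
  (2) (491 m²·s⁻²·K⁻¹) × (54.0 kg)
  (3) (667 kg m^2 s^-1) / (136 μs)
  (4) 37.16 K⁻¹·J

(3)

Work out the base dimensions of each:
  (1) kg·m²·s⁻²·K⁻¹
  (2) [m²·s⁻²·K⁻¹] · [kg] = kg·m²·s⁻²·K⁻¹
  (3) [kg·m²·s⁻¹] / [s] = kg·m²·s⁻²
  (4) J·K⁻¹ = N·m·K⁻¹ = kg·m²·s⁻²·K⁻¹
All reduce to kg·m²·s⁻²·K⁻¹ except (3), which is kg·m²·s⁻².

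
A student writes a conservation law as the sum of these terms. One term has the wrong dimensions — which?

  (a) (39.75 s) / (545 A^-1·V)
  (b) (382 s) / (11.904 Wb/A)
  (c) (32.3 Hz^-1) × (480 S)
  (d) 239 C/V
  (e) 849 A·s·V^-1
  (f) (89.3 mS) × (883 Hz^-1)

Reduce each to base SI dimensions:
  (a) [s] / [kg·m²·s⁻³·A⁻²] = kg⁻¹·m⁻²·s⁴·A²
  (b) [s] / [kg·m²·s⁻²·A⁻²] = kg⁻¹·m⁻²·s³·A²
  (c) [s] · [kg⁻¹·m⁻²·s³·A²] = kg⁻¹·m⁻²·s⁴·A²
  (d) C·V⁻¹ = s·A·(J·C⁻¹)⁻¹ = kg⁻¹·m⁻²·s⁴·A²
  (e) A·s·V⁻¹ = A·s·(J·C⁻¹)⁻¹ = kg⁻¹·m⁻²·s⁴·A²
  (f) [kg⁻¹·m⁻²·s³·A²] · [s] = kg⁻¹·m⁻²·s⁴·A²
All reduce to kg⁻¹·m⁻²·s⁴·A² except (b), which is kg⁻¹·m⁻²·s³·A².

(b)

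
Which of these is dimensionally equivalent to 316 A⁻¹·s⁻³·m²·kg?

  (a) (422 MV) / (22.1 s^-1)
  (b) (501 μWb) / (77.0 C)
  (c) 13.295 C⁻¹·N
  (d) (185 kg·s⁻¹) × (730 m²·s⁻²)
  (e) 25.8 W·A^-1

Reference: kg·m²·s⁻³·A⁻¹.
Each option:
  (a) [kg·m²·s⁻³·A⁻¹] / [s⁻¹] = kg·m²·s⁻²·A⁻¹
  (b) [kg·m²·s⁻²·A⁻¹] / [s·A] = kg·m²·s⁻³·A⁻²
  (c) N·C⁻¹ = kg·m·s⁻²·(s·A)⁻¹ = kg·m·s⁻³·A⁻¹
  (d) [kg·s⁻¹] · [m²·s⁻²] = kg·m²·s⁻³
  (e) W·A⁻¹ = J·s⁻¹·A⁻¹ = kg·m²·s⁻³·A⁻¹  ← same
Only (e) matches kg·m²·s⁻³·A⁻¹.

(e)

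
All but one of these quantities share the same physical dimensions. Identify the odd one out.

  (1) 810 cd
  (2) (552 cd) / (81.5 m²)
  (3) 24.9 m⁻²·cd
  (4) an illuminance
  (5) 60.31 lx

Dimensions:
  (1) cd
  (2) [cd] / [m²] = m⁻²·cd
  (3) cd·m⁻² = m⁻²·cd
  (4) [illuminance] = m⁻²·cd
  (5) lx = lm·m⁻² = m⁻²·cd
All reduce to m⁻²·cd except (1), which is cd.

(1)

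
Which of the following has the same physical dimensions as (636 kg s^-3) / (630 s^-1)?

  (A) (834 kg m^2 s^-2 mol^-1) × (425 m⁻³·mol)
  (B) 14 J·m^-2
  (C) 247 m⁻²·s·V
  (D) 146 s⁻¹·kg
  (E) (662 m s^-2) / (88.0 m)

(B)

Reference: [kg·s⁻³] / [s⁻¹] = kg·s⁻².
Each option:
  (A) [kg·m²·s⁻²·mol⁻¹] · [m⁻³·mol] = kg·m⁻¹·s⁻²
  (B) J·m⁻² = N·m·m⁻² = kg·s⁻²  ← same
  (C) V·s·m⁻² = J·C⁻¹·s·m⁻² = kg·s⁻²·A⁻¹
  (D) kg·s⁻¹
  (E) [m·s⁻²] / [m] = s⁻²
Only (B) matches kg·s⁻².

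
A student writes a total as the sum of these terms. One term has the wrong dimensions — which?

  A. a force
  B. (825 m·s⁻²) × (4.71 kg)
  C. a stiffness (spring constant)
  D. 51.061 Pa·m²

Work out the base dimensions of each:
  A. [force] = kg·m·s⁻²
  B. [m·s⁻²] · [kg] = kg·m·s⁻²
  C. [stiffness (spring constant)] = kg·s⁻²
  D. Pa·m² = N·m⁻²·m² = kg·m·s⁻²
All reduce to kg·m·s⁻² except C., which is kg·s⁻².

C.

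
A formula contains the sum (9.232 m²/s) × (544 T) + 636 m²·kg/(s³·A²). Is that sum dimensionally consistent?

Reduce each to base SI dimensions:
  (9.232 m²/s) × (544 T):  [m²·s⁻¹] · [kg·s⁻²·A⁻¹] = kg·m²·s⁻³·A⁻¹
  636 m²·kg/(s³·A²):  kg·m²·s⁻³·A⁻²
kg·m²·s⁻³·A⁻¹ ≠ kg·m²·s⁻³·A⁻², so they cannot be added.

No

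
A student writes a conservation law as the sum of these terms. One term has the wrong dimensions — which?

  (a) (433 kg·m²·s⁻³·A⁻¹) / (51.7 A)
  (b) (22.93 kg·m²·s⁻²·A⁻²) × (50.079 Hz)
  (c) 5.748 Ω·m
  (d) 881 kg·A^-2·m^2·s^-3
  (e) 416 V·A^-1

In SI base units:
  (a) [kg·m²·s⁻³·A⁻¹] / [A] = kg·m²·s⁻³·A⁻²
  (b) [kg·m²·s⁻²·A⁻²] · [s⁻¹] = kg·m²·s⁻³·A⁻²
  (c) Ω·m = V·A⁻¹·m = kg·m³·s⁻³·A⁻²
  (d) kg·m²·s⁻³·A⁻²
  (e) V·A⁻¹ = J·C⁻¹·A⁻¹ = kg·m²·s⁻³·A⁻²
All reduce to kg·m²·s⁻³·A⁻² except (c), which is kg·m³·s⁻³·A⁻².

(c)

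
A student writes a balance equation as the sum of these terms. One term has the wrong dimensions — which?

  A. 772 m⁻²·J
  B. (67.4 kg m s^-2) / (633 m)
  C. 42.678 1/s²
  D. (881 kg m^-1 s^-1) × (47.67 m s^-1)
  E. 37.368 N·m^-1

Reduce each to base SI dimensions:
  A. J·m⁻² = N·m·m⁻² = kg·s⁻²
  B. [kg·m·s⁻²] / [m] = kg·s⁻²
  C. s⁻²
  D. [kg·m⁻¹·s⁻¹] · [m·s⁻¹] = kg·s⁻²
  E. N·m⁻¹ = kg·m·s⁻²·m⁻¹ = kg·s⁻²
All reduce to kg·s⁻² except C., which is s⁻².

C.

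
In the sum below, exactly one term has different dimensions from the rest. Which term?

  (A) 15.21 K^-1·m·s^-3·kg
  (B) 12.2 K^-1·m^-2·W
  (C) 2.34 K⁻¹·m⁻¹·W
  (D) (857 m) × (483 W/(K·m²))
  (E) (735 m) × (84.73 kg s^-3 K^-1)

Dimensions:
  (A) kg·m·s⁻³·K⁻¹
  (B) W·m⁻²·K⁻¹ = J·s⁻¹·m⁻²·K⁻¹ = kg·s⁻³·K⁻¹
  (C) W·m⁻¹·K⁻¹ = J·s⁻¹·m⁻¹·K⁻¹ = kg·m·s⁻³·K⁻¹
  (D) [m] · [kg·s⁻³·K⁻¹] = kg·m·s⁻³·K⁻¹
  (E) [m] · [kg·s⁻³·K⁻¹] = kg·m·s⁻³·K⁻¹
All reduce to kg·m·s⁻³·K⁻¹ except (B), which is kg·s⁻³·K⁻¹.

(B)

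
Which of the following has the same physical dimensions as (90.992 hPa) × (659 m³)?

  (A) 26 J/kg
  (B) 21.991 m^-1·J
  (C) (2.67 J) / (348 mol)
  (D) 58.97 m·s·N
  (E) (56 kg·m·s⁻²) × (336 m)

Reference: [kg·m⁻¹·s⁻²] · [m³] = kg·m²·s⁻².
Each option:
  (A) J·kg⁻¹ = N·m·kg⁻¹ = m²·s⁻²
  (B) J·m⁻¹ = N·m·m⁻¹ = kg·m·s⁻²
  (C) [kg·m²·s⁻²] / [mol] = kg·m²·s⁻²·mol⁻¹
  (D) N·m·s = kg·m·s⁻²·m·s = kg·m²·s⁻¹
  (E) [kg·m·s⁻²] · [m] = kg·m²·s⁻²  ← same
Only (E) matches kg·m²·s⁻².

(E)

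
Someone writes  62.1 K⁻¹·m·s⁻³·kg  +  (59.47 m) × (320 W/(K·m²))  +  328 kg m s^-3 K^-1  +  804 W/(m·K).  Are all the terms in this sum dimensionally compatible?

Yes

Dimensions:
  62.1 K⁻¹·m·s⁻³·kg:  kg·m·s⁻³·K⁻¹
  (59.47 m) × (320 W/(K·m²)):  [m] · [kg·s⁻³·K⁻¹] = kg·m·s⁻³·K⁻¹
  328 kg m s^-3 K^-1:  kg·m·s⁻³·K⁻¹
  804 W/(m·K):  W·m⁻¹·K⁻¹ = J·s⁻¹·m⁻¹·K⁻¹ = kg·m·s⁻³·K⁻¹
Every term reduces to kg·m·s⁻³·K⁻¹.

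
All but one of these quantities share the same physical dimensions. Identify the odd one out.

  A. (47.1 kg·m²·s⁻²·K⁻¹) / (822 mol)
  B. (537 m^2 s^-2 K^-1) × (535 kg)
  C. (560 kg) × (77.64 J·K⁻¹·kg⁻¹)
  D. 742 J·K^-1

A.

Work out the base dimensions of each:
  A. [kg·m²·s⁻²·K⁻¹] / [mol] = kg·m²·s⁻²·K⁻¹·mol⁻¹
  B. [m²·s⁻²·K⁻¹] · [kg] = kg·m²·s⁻²·K⁻¹
  C. [kg] · [m²·s⁻²·K⁻¹] = kg·m²·s⁻²·K⁻¹
  D. J·K⁻¹ = N·m·K⁻¹ = kg·m²·s⁻²·K⁻¹
All reduce to kg·m²·s⁻²·K⁻¹ except A., which is kg·m²·s⁻²·K⁻¹·mol⁻¹.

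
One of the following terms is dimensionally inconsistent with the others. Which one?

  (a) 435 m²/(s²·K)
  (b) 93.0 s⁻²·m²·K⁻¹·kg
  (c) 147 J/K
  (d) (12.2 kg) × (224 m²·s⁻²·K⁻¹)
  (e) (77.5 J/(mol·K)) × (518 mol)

Work out the base dimensions of each:
  (a) m²·s⁻²·K⁻¹
  (b) kg·m²·s⁻²·K⁻¹
  (c) J·K⁻¹ = N·m·K⁻¹ = kg·m²·s⁻²·K⁻¹
  (d) [kg] · [m²·s⁻²·K⁻¹] = kg·m²·s⁻²·K⁻¹
  (e) [kg·m²·s⁻²·K⁻¹·mol⁻¹] · [mol] = kg·m²·s⁻²·K⁻¹
All reduce to kg·m²·s⁻²·K⁻¹ except (a), which is m²·s⁻²·K⁻¹.

(a)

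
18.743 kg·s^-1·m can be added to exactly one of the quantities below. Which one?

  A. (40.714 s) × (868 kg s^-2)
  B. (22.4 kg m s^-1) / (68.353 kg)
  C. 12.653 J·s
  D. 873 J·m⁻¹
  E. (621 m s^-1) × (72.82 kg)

Reference: kg·m·s⁻¹.
Each option:
  A. [s] · [kg·s⁻²] = kg·s⁻¹
  B. [kg·m·s⁻¹] / [kg] = m·s⁻¹
  C. J·s = N·m·s = kg·m²·s⁻¹
  D. J·m⁻¹ = N·m·m⁻¹ = kg·m·s⁻²
  E. [m·s⁻¹] · [kg] = kg·m·s⁻¹  ← same
Only E. matches kg·m·s⁻¹.

E.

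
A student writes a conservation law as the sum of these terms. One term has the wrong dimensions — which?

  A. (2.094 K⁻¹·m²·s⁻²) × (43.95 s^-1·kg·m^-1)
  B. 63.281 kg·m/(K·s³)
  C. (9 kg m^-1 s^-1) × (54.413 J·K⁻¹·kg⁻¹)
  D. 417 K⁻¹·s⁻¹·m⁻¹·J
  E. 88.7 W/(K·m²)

Work out the base dimensions of each:
  A. [m²·s⁻²·K⁻¹] · [kg·m⁻¹·s⁻¹] = kg·m·s⁻³·K⁻¹
  B. kg·m·s⁻³·K⁻¹
  C. [kg·m⁻¹·s⁻¹] · [m²·s⁻²·K⁻¹] = kg·m·s⁻³·K⁻¹
  D. J·s⁻¹·m⁻¹·K⁻¹ = N·m·s⁻¹·m⁻¹·K⁻¹ = kg·m·s⁻³·K⁻¹
  E. W·m⁻²·K⁻¹ = J·s⁻¹·m⁻²·K⁻¹ = kg·s⁻³·K⁻¹
All reduce to kg·m·s⁻³·K⁻¹ except E., which is kg·s⁻³·K⁻¹.

E.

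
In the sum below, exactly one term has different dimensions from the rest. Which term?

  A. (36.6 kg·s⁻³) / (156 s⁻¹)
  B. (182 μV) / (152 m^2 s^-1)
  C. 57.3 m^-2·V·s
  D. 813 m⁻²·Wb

In SI base units:
  A. [kg·s⁻³] / [s⁻¹] = kg·s⁻²
  B. [kg·m²·s⁻³·A⁻¹] / [m²·s⁻¹] = kg·s⁻²·A⁻¹
  C. V·s·m⁻² = J·C⁻¹·s·m⁻² = kg·s⁻²·A⁻¹
  D. Wb·m⁻² = V·s·m⁻² = kg·s⁻²·A⁻¹
All reduce to kg·s⁻²·A⁻¹ except A., which is kg·s⁻².

A.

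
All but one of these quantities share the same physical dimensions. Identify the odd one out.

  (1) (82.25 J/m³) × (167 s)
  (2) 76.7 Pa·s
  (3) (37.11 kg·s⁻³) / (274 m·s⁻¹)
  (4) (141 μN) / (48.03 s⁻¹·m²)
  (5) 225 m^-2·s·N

Work out the base dimensions of each:
  (1) [kg·m⁻¹·s⁻²] · [s] = kg·m⁻¹·s⁻¹
  (2) Pa·s = N·m⁻²·s = kg·m⁻¹·s⁻¹
  (3) [kg·s⁻³] / [m·s⁻¹] = kg·m⁻¹·s⁻²
  (4) [kg·m·s⁻²] / [m²·s⁻¹] = kg·m⁻¹·s⁻¹
  (5) N·s·m⁻² = kg·m·s⁻²·s·m⁻² = kg·m⁻¹·s⁻¹
All reduce to kg·m⁻¹·s⁻¹ except (3), which is kg·m⁻¹·s⁻².

(3)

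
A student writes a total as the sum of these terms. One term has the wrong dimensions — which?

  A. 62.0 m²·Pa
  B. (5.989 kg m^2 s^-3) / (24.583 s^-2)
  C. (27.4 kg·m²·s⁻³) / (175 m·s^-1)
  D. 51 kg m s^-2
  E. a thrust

B.

In SI base units:
  A. Pa·m² = N·m⁻²·m² = kg·m·s⁻²
  B. [kg·m²·s⁻³] / [s⁻²] = kg·m²·s⁻¹
  C. [kg·m²·s⁻³] / [m·s⁻¹] = kg·m·s⁻²
  D. kg·m·s⁻²
  E. [thrust] = kg·m·s⁻²
All reduce to kg·m·s⁻² except B., which is kg·m²·s⁻¹.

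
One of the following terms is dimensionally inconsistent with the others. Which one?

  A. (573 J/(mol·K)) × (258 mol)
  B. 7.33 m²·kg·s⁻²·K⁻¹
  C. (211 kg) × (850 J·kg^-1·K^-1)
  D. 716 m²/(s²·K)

Work out the base dimensions of each:
  A. [kg·m²·s⁻²·K⁻¹·mol⁻¹] · [mol] = kg·m²·s⁻²·K⁻¹
  B. kg·m²·s⁻²·K⁻¹
  C. [kg] · [m²·s⁻²·K⁻¹] = kg·m²·s⁻²·K⁻¹
  D. m²·s⁻²·K⁻¹
All reduce to kg·m²·s⁻²·K⁻¹ except D., which is m²·s⁻²·K⁻¹.

D.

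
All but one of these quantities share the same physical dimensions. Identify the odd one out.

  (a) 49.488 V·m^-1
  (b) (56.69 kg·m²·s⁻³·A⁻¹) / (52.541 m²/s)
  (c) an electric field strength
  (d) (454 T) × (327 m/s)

In SI base units:
  (a) V·m⁻¹ = J·C⁻¹·m⁻¹ = kg·m·s⁻³·A⁻¹
  (b) [kg·m²·s⁻³·A⁻¹] / [m²·s⁻¹] = kg·s⁻²·A⁻¹
  (c) [electric field strength] = kg·m·s⁻³·A⁻¹
  (d) [kg·s⁻²·A⁻¹] · [m·s⁻¹] = kg·m·s⁻³·A⁻¹
All reduce to kg·m·s⁻³·A⁻¹ except (b), which is kg·s⁻²·A⁻¹.

(b)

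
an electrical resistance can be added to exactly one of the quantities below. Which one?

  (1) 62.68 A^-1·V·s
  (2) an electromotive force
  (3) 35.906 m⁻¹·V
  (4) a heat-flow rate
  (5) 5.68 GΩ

Reference: [electrical resistance] = kg·m²·s⁻³·A⁻².
Each option:
  (1) V·s·A⁻¹ = J·C⁻¹·s·A⁻¹ = kg·m²·s⁻²·A⁻²
  (2) [electromotive force] = kg·m²·s⁻³·A⁻¹
  (3) V·m⁻¹ = J·C⁻¹·m⁻¹ = kg·m·s⁻³·A⁻¹
  (4) [heat-flow rate] = kg·m²·s⁻³
  (5) Ω = V·A⁻¹ = kg·m²·s⁻³·A⁻²  ← same
Only (5) matches kg·m²·s⁻³·A⁻².

(5)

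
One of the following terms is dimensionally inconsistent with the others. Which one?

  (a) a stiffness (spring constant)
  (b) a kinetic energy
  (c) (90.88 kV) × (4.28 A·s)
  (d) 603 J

(a)

In SI base units:
  (a) [stiffness (spring constant)] = kg·s⁻²
  (b) [kinetic energy] = kg·m²·s⁻²
  (c) [kg·m²·s⁻³·A⁻¹] · [s·A] = kg·m²·s⁻²
  (d) J = N·m = kg·m²·s⁻²
All reduce to kg·m²·s⁻² except (a), which is kg·s⁻².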